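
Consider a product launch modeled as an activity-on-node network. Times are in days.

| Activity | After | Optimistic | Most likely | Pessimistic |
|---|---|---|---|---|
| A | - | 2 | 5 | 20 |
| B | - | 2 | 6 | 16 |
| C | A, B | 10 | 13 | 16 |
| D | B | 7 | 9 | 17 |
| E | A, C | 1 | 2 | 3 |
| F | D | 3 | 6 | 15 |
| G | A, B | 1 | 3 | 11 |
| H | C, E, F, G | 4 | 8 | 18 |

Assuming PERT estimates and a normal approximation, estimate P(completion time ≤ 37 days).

0.829

te_A = (2 + 4·5 + 20)/6 = 42/6 = 7; σ²_A = ((20−2)/6)² = 9.000
te_B = (2 + 4·6 + 16)/6 = 42/6 = 7; σ²_B = ((16−2)/6)² = 5.444
te_C = (10 + 4·13 + 16)/6 = 78/6 = 13; σ²_C = ((16−10)/6)² = 1.000
te_D = (7 + 4·9 + 17)/6 = 60/6 = 10; σ²_D = ((17−7)/6)² = 2.778
te_E = (1 + 4·2 + 3)/6 = 12/6 = 2; σ²_E = ((3−1)/6)² = 0.111
te_F = (3 + 4·6 + 15)/6 = 42/6 = 7; σ²_F = ((15−3)/6)² = 4.000
te_G = (1 + 4·3 + 11)/6 = 24/6 = 4; σ²_G = ((11−1)/6)² = 2.778
te_H = (4 + 4·8 + 18)/6 = 54/6 = 9; σ²_H = ((18−4)/6)² = 5.444

Forward pass:
ES_A = 0; EF_A = 7
ES_B = 0; EF_B = 7
ES_C = max(EF_A=7, EF_B=7) = 7; EF_C = 7+13 = 20
ES_D = 7; EF_D = 7+10 = 17
ES_E = max(EF_A=7, EF_C=20) = 20; EF_E = 20+2 = 22
ES_F = 17; EF_F = 17+7 = 24
ES_G = max(EF_A=7, EF_B=7) = 7; EF_G = 7+4 = 11
ES_H = max(EF_C=20, EF_E=22, EF_F=24, EF_G=11) = 24; EF_H = 24+9 = 33
Expected project duration μ = 33 days. Critical path: B → D → F → H.

Variance along critical path = 5.444 + 2.778 + 4.000 + 5.444 = 17.667; σ = √17.667 = 4.203 days.
Z = (37 − 33) / 4.203 = 0.952
P(T ≤ 37) = Φ(0.952) ≈ 0.829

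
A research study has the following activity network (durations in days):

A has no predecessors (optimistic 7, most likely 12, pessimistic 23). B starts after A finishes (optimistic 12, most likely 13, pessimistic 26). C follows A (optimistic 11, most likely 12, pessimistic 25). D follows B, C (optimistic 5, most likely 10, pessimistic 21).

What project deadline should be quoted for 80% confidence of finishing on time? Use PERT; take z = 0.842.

42.7 days

te_A = (7 + 4·12 + 23)/6 = 78/6 = 13; σ²_A = ((23−7)/6)² = 7.111
te_B = (12 + 4·13 + 26)/6 = 90/6 = 15; σ²_B = ((26−12)/6)² = 5.444
te_C = (11 + 4·12 + 25)/6 = 84/6 = 14; σ²_C = ((25−11)/6)² = 5.444
te_D = (5 + 4·10 + 21)/6 = 66/6 = 11; σ²_D = ((21−5)/6)² = 7.111

Forward pass:
ES_A = 0; EF_A = 13
ES_B = 13; EF_B = 13+15 = 28
ES_C = 13; EF_C = 13+14 = 27
ES_D = max(EF_B=28, EF_C=27) = 28; EF_D = 28+11 = 39
Expected project duration μ = 39 days. Critical path: A → B → D.

Variance along critical path = 7.111 + 5.444 + 7.111 = 19.667; σ = 4.435 days.
D = μ + z·σ = 39 + 0.842·4.435 = 42.7 days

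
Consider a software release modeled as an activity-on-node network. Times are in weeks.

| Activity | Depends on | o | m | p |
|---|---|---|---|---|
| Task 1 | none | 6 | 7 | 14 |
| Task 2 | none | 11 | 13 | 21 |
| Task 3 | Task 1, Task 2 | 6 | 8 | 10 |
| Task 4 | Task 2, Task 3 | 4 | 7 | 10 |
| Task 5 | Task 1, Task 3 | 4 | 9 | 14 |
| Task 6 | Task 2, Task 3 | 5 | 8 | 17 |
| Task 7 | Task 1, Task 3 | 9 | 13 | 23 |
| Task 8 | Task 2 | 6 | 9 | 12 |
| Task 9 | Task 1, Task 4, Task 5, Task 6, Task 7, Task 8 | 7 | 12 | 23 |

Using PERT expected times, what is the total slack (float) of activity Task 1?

6 weeks

te_Task 1 = (6 + 4·7 + 14)/6 = 48/6 = 8
te_Task 2 = (11 + 4·13 + 21)/6 = 84/6 = 14
te_Task 3 = (6 + 4·8 + 10)/6 = 48/6 = 8
te_Task 4 = (4 + 4·7 + 10)/6 = 42/6 = 7
te_Task 5 = (4 + 4·9 + 14)/6 = 54/6 = 9
te_Task 6 = (5 + 4·8 + 17)/6 = 54/6 = 9
te_Task 7 = (9 + 4·13 + 23)/6 = 84/6 = 14
te_Task 8 = (6 + 4·9 + 12)/6 = 54/6 = 9
te_Task 9 = (7 + 4·12 + 23)/6 = 78/6 = 13

Forward pass:
ES_Task 1 = 0; EF_Task 1 = 8
ES_Task 2 = 0; EF_Task 2 = 14
ES_Task 3 = max(EF_Task 1=8, EF_Task 2=14) = 14; EF_Task 3 = 14+8 = 22
ES_Task 4 = max(EF_Task 2=14, EF_Task 3=22) = 22; EF_Task 4 = 22+7 = 29
ES_Task 5 = max(EF_Task 1=8, EF_Task 3=22) = 22; EF_Task 5 = 22+9 = 31
ES_Task 6 = max(EF_Task 2=14, EF_Task 3=22) = 22; EF_Task 6 = 22+9 = 31
ES_Task 7 = max(EF_Task 1=8, EF_Task 3=22) = 22; EF_Task 7 = 22+14 = 36
ES_Task 8 = 14; EF_Task 8 = 14+9 = 23
ES_Task 9 = max(EF_Task 1=8, EF_Task 4=29, EF_Task 5=31, EF_Task 6=31, EF_Task 7=36, EF_Task 8=23) = 36; EF_Task 9 = 36+13 = 49
Expected project duration μ = 49 weeks. Critical path: Task 2 → Task 3 → Task 7 → Task 9.

Backward pass:
LF_Task 9 = 49; LS_Task 9 = 49−13 = 36
LF_Task 8 = LS_Task 9 = 36; LS_Task 8 = 36−9 = 27
LF_Task 7 = LS_Task 9 = 36; LS_Task 7 = 36−14 = 22
LF_Task 6 = LS_Task 9 = 36; LS_Task 6 = 36−9 = 27
LF_Task 5 = LS_Task 9 = 36; LS_Task 5 = 36−9 = 27
LF_Task 4 = LS_Task 9 = 36; LS_Task 4 = 36−7 = 29
LF_Task 3 = min(LS_Task 4=29, LS_Task 5=27, LS_Task 6=27, LS_Task 7=22) = 22; LS_Task 3 = 22−8 = 14
LF_Task 2 = min(LS_Task 3=14, LS_Task 4=29, LS_Task 6=27, LS_Task 8=27) = 14; LS_Task 2 = 14−14 = 0
LF_Task 1 = min(LS_Task 3=14, LS_Task 5=27, LS_Task 7=22, LS_Task 9=36) = 14; LS_Task 1 = 14−8 = 6
Slack_Task 1 = LS_Task 1 − ES_Task 1 = 6 − 0 = 6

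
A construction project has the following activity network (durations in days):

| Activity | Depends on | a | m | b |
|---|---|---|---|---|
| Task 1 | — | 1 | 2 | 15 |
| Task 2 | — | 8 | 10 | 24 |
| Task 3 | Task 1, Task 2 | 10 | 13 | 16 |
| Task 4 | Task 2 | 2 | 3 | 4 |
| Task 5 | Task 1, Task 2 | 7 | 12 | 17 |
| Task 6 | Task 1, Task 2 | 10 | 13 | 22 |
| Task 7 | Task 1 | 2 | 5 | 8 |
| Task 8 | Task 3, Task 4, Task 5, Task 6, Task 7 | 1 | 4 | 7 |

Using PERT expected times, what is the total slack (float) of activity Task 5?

2 days

te_Task 1 = (1 + 4·2 + 15)/6 = 24/6 = 4
te_Task 2 = (8 + 4·10 + 24)/6 = 72/6 = 12
te_Task 3 = (10 + 4·13 + 16)/6 = 78/6 = 13
te_Task 4 = (2 + 4·3 + 4)/6 = 18/6 = 3
te_Task 5 = (7 + 4·12 + 17)/6 = 72/6 = 12
te_Task 6 = (10 + 4·13 + 22)/6 = 84/6 = 14
te_Task 7 = (2 + 4·5 + 8)/6 = 30/6 = 5
te_Task 8 = (1 + 4·4 + 7)/6 = 24/6 = 4

Forward pass:
ES_Task 1 = 0; EF_Task 1 = 4
ES_Task 2 = 0; EF_Task 2 = 12
ES_Task 3 = max(EF_Task 1=4, EF_Task 2=12) = 12; EF_Task 3 = 12+13 = 25
ES_Task 4 = 12; EF_Task 4 = 12+3 = 15
ES_Task 5 = max(EF_Task 1=4, EF_Task 2=12) = 12; EF_Task 5 = 12+12 = 24
ES_Task 6 = max(EF_Task 1=4, EF_Task 2=12) = 12; EF_Task 6 = 12+14 = 26
ES_Task 7 = 4; EF_Task 7 = 4+5 = 9
ES_Task 8 = max(EF_Task 3=25, EF_Task 4=15, EF_Task 5=24, EF_Task 6=26, EF_Task 7=9) = 26; EF_Task 8 = 26+4 = 30
Expected project duration μ = 30 days. Critical path: Task 2 → Task 6 → Task 8.

Backward pass:
LF_Task 8 = 30; LS_Task 8 = 30−4 = 26
LF_Task 7 = LS_Task 8 = 26; LS_Task 7 = 26−5 = 21
LF_Task 6 = LS_Task 8 = 26; LS_Task 6 = 26−14 = 12
LF_Task 5 = LS_Task 8 = 26; LS_Task 5 = 26−12 = 14
LF_Task 4 = LS_Task 8 = 26; LS_Task 4 = 26−3 = 23
LF_Task 3 = LS_Task 8 = 26; LS_Task 3 = 26−13 = 13
LF_Task 2 = min(LS_Task 3=13, LS_Task 4=23, LS_Task 5=14, LS_Task 6=12) = 12; LS_Task 2 = 12−12 = 0
LF_Task 1 = min(LS_Task 3=13, LS_Task 5=14, LS_Task 6=12, LS_Task 7=21) = 12; LS_Task 1 = 12−4 = 8
Slack_Task 5 = LS_Task 5 − ES_Task 5 = 14 − 12 = 2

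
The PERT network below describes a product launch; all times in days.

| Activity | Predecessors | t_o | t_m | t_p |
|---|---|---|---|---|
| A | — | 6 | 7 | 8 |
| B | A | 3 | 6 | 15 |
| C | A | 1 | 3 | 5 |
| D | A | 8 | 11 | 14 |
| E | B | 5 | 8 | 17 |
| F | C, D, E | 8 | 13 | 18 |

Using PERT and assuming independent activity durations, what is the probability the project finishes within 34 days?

0.272

te_A = (6 + 4·7 + 8)/6 = 42/6 = 7; σ²_A = ((8−6)/6)² = 0.111
te_B = (3 + 4·6 + 15)/6 = 42/6 = 7; σ²_B = ((15−3)/6)² = 4.000
te_C = (1 + 4·3 + 5)/6 = 18/6 = 3; σ²_C = ((5−1)/6)² = 0.444
te_D = (8 + 4·11 + 14)/6 = 66/6 = 11; σ²_D = ((14−8)/6)² = 1.000
te_E = (5 + 4·8 + 17)/6 = 54/6 = 9; σ²_E = ((17−5)/6)² = 4.000
te_F = (8 + 4·13 + 18)/6 = 78/6 = 13; σ²_F = ((18−8)/6)² = 2.778

Forward pass:
ES_A = 0; EF_A = 7
ES_B = 7; EF_B = 7+7 = 14
ES_C = 7; EF_C = 7+3 = 10
ES_D = 7; EF_D = 7+11 = 18
ES_E = 14; EF_E = 14+9 = 23
ES_F = max(EF_C=10, EF_D=18, EF_E=23) = 23; EF_F = 23+13 = 36
Expected project duration μ = 36 days. Critical path: A → B → E → F.

Variance along critical path = 0.111 + 4.000 + 4.000 + 2.778 = 10.889; σ = √10.889 = 3.300 days.
Z = (34 − 36) / 3.300 = -0.606
P(T ≤ 34) = Φ(-0.606) ≈ 0.272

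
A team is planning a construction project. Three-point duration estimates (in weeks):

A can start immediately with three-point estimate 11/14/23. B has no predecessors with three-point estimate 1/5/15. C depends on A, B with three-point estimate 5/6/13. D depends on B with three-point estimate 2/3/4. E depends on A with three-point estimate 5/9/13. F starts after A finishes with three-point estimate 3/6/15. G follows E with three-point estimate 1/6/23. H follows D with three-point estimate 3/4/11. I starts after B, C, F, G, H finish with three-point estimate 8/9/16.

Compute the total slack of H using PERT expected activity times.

te_A = (11 + 4·14 + 23)/6 = 90/6 = 15
te_B = (1 + 4·5 + 15)/6 = 36/6 = 6
te_C = (5 + 4·6 + 13)/6 = 42/6 = 7
te_D = (2 + 4·3 + 4)/6 = 18/6 = 3
te_E = (5 + 4·9 + 13)/6 = 54/6 = 9
te_F = (3 + 4·6 + 15)/6 = 42/6 = 7
te_G = (1 + 4·6 + 23)/6 = 48/6 = 8
te_H = (3 + 4·4 + 11)/6 = 30/6 = 5
te_I = (8 + 4·9 + 16)/6 = 60/6 = 10

Forward pass:
ES_A = 0; EF_A = 15
ES_B = 0; EF_B = 6
ES_C = max(EF_A=15, EF_B=6) = 15; EF_C = 15+7 = 22
ES_D = 6; EF_D = 6+3 = 9
ES_E = 15; EF_E = 15+9 = 24
ES_F = 15; EF_F = 15+7 = 22
ES_G = 24; EF_G = 24+8 = 32
ES_H = 9; EF_H = 9+5 = 14
ES_I = max(EF_B=6, EF_C=22, EF_F=22, EF_G=32, EF_H=14) = 32; EF_I = 32+10 = 42
Expected project duration μ = 42 weeks. Critical path: A → E → G → I.

Backward pass:
LF_I = 42; LS_I = 42−10 = 32
LF_H = LS_I = 32; LS_H = 32−5 = 27
LF_G = LS_I = 32; LS_G = 32−8 = 24
LF_F = LS_I = 32; LS_F = 32−7 = 25
LF_E = LS_G = 24; LS_E = 24−9 = 15
LF_D = LS_H = 27; LS_D = 27−3 = 24
LF_C = LS_I = 32; LS_C = 32−7 = 25
LF_B = min(LS_C=25, LS_D=24, LS_I=32) = 24; LS_B = 24−6 = 18
LF_A = min(LS_C=25, LS_E=15, LS_F=25) = 15; LS_A = 15−15 = 0
Slack_H = LS_H − ES_H = 27 − 9 = 18

18 weeks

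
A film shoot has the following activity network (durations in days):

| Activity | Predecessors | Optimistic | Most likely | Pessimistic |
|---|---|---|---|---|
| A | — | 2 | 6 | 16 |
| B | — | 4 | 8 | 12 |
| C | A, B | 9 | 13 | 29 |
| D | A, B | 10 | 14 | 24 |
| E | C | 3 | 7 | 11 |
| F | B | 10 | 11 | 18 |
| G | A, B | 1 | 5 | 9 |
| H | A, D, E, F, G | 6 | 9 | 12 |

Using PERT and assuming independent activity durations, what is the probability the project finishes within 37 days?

0.307

te_A = (2 + 4·6 + 16)/6 = 42/6 = 7; σ²_A = ((16−2)/6)² = 5.444
te_B = (4 + 4·8 + 12)/6 = 48/6 = 8; σ²_B = ((12−4)/6)² = 1.778
te_C = (9 + 4·13 + 29)/6 = 90/6 = 15; σ²_C = ((29−9)/6)² = 11.111
te_D = (10 + 4·14 + 24)/6 = 90/6 = 15; σ²_D = ((24−10)/6)² = 5.444
te_E = (3 + 4·7 + 11)/6 = 42/6 = 7; σ²_E = ((11−3)/6)² = 1.778
te_F = (10 + 4·11 + 18)/6 = 72/6 = 12; σ²_F = ((18−10)/6)² = 1.778
te_G = (1 + 4·5 + 9)/6 = 30/6 = 5; σ²_G = ((9−1)/6)² = 1.778
te_H = (6 + 4·9 + 12)/6 = 54/6 = 9; σ²_H = ((12−6)/6)² = 1.000

Forward pass:
ES_A = 0; EF_A = 7
ES_B = 0; EF_B = 8
ES_C = max(EF_A=7, EF_B=8) = 8; EF_C = 8+15 = 23
ES_D = max(EF_A=7, EF_B=8) = 8; EF_D = 8+15 = 23
ES_E = 23; EF_E = 23+7 = 30
ES_F = 8; EF_F = 8+12 = 20
ES_G = max(EF_A=7, EF_B=8) = 8; EF_G = 8+5 = 13
ES_H = max(EF_A=7, EF_D=23, EF_E=30, EF_F=20, EF_G=13) = 30; EF_H = 30+9 = 39
Expected project duration μ = 39 days. Critical path: B → C → E → H.

Variance along critical path = 1.778 + 11.111 + 1.778 + 1.000 = 15.667; σ = √15.667 = 3.958 days.
Z = (37 − 39) / 3.958 = -0.505
P(T ≤ 37) = Φ(-0.505) ≈ 0.307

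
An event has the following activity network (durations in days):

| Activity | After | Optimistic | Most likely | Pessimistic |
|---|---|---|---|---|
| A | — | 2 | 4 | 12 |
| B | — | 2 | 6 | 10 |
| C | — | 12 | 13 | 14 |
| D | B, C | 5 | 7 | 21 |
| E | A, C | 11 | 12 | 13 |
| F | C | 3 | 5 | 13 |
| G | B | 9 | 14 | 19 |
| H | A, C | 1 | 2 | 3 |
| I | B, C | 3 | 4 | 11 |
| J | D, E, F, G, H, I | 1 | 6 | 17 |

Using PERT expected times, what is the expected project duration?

te_A = (2 + 4·4 + 12)/6 = 30/6 = 5
te_B = (2 + 4·6 + 10)/6 = 36/6 = 6
te_C = (12 + 4·13 + 14)/6 = 78/6 = 13
te_D = (5 + 4·7 + 21)/6 = 54/6 = 9
te_E = (11 + 4·12 + 13)/6 = 72/6 = 12
te_F = (3 + 4·5 + 13)/6 = 36/6 = 6
te_G = (9 + 4·14 + 19)/6 = 84/6 = 14
te_H = (1 + 4·2 + 3)/6 = 12/6 = 2
te_I = (3 + 4·4 + 11)/6 = 30/6 = 5
te_J = (1 + 4·6 + 17)/6 = 42/6 = 7

Forward pass:
ES_A = 0; EF_A = 5
ES_B = 0; EF_B = 6
ES_C = 0; EF_C = 13
ES_D = max(EF_B=6, EF_C=13) = 13; EF_D = 13+9 = 22
ES_E = max(EF_A=5, EF_C=13) = 13; EF_E = 13+12 = 25
ES_F = 13; EF_F = 13+6 = 19
ES_G = 6; EF_G = 6+14 = 20
ES_H = max(EF_A=5, EF_C=13) = 13; EF_H = 13+2 = 15
ES_I = max(EF_B=6, EF_C=13) = 13; EF_I = 13+5 = 18
ES_J = max(EF_D=22, EF_E=25, EF_F=19, EF_G=20, EF_H=15, EF_I=18) = 25; EF_J = 25+7 = 32
Expected project duration μ = 32 days. Critical path: C → E → J.

32 days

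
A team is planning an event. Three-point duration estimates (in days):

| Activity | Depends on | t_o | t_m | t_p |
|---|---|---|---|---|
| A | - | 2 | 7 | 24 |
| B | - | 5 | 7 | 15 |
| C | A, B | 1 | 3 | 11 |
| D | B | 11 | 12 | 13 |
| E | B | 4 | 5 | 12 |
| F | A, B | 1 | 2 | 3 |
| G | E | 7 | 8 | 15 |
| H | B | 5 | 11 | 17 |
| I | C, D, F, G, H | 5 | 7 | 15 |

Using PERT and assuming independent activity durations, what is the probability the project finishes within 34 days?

te_A = (2 + 4·7 + 24)/6 = 54/6 = 9; σ²_A = ((24−2)/6)² = 13.444
te_B = (5 + 4·7 + 15)/6 = 48/6 = 8; σ²_B = ((15−5)/6)² = 2.778
te_C = (1 + 4·3 + 11)/6 = 24/6 = 4; σ²_C = ((11−1)/6)² = 2.778
te_D = (11 + 4·12 + 13)/6 = 72/6 = 12; σ²_D = ((13−11)/6)² = 0.111
te_E = (4 + 4·5 + 12)/6 = 36/6 = 6; σ²_E = ((12−4)/6)² = 1.778
te_F = (1 + 4·2 + 3)/6 = 12/6 = 2; σ²_F = ((3−1)/6)² = 0.111
te_G = (7 + 4·8 + 15)/6 = 54/6 = 9; σ²_G = ((15−7)/6)² = 1.778
te_H = (5 + 4·11 + 17)/6 = 66/6 = 11; σ²_H = ((17−5)/6)² = 4.000
te_I = (5 + 4·7 + 15)/6 = 48/6 = 8; σ²_I = ((15−5)/6)² = 2.778

Forward pass:
ES_A = 0; EF_A = 9
ES_B = 0; EF_B = 8
ES_C = max(EF_A=9, EF_B=8) = 9; EF_C = 9+4 = 13
ES_D = 8; EF_D = 8+12 = 20
ES_E = 8; EF_E = 8+6 = 14
ES_F = max(EF_A=9, EF_B=8) = 9; EF_F = 9+2 = 11
ES_G = 14; EF_G = 14+9 = 23
ES_H = 8; EF_H = 8+11 = 19
ES_I = max(EF_C=13, EF_D=20, EF_F=11, EF_G=23, EF_H=19) = 23; EF_I = 23+8 = 31
Expected project duration μ = 31 days. Critical path: B → E → G → I.

Variance along critical path = 2.778 + 1.778 + 1.778 + 2.778 = 9.111; σ = √9.111 = 3.018 days.
Z = (34 − 31) / 3.018 = 0.994
P(T ≤ 34) = Φ(0.994) ≈ 0.840

0.840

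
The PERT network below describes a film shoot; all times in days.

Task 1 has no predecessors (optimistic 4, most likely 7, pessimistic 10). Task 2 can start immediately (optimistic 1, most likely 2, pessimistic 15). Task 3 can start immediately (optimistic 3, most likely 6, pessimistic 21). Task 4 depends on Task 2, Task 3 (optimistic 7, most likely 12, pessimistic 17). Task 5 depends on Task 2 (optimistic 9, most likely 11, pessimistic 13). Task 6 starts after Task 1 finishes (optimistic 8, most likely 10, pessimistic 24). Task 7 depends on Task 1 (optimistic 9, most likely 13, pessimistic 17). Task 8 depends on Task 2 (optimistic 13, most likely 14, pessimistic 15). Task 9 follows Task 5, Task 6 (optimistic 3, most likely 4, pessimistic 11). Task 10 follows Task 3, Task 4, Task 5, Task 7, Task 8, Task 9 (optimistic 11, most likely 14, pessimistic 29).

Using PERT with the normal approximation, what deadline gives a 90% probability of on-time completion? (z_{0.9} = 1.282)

te_Task 1 = (4 + 4·7 + 10)/6 = 42/6 = 7; σ²_Task 1 = ((10−4)/6)² = 1.000
te_Task 2 = (1 + 4·2 + 15)/6 = 24/6 = 4; σ²_Task 2 = ((15−1)/6)² = 5.444
te_Task 3 = (3 + 4·6 + 21)/6 = 48/6 = 8; σ²_Task 3 = ((21−3)/6)² = 9.000
te_Task 4 = (7 + 4·12 + 17)/6 = 72/6 = 12; σ²_Task 4 = ((17−7)/6)² = 2.778
te_Task 5 = (9 + 4·11 + 13)/6 = 66/6 = 11; σ²_Task 5 = ((13−9)/6)² = 0.444
te_Task 6 = (8 + 4·10 + 24)/6 = 72/6 = 12; σ²_Task 6 = ((24−8)/6)² = 7.111
te_Task 7 = (9 + 4·13 + 17)/6 = 78/6 = 13; σ²_Task 7 = ((17−9)/6)² = 1.778
te_Task 8 = (13 + 4·14 + 15)/6 = 84/6 = 14; σ²_Task 8 = ((15−13)/6)² = 0.111
te_Task 9 = (3 + 4·4 + 11)/6 = 30/6 = 5; σ²_Task 9 = ((11−3)/6)² = 1.778
te_Task 10 = (11 + 4·14 + 29)/6 = 96/6 = 16; σ²_Task 10 = ((29−11)/6)² = 9.000

Forward pass:
ES_Task 1 = 0; EF_Task 1 = 7
ES_Task 2 = 0; EF_Task 2 = 4
ES_Task 3 = 0; EF_Task 3 = 8
ES_Task 4 = max(EF_Task 2=4, EF_Task 3=8) = 8; EF_Task 4 = 8+12 = 20
ES_Task 5 = 4; EF_Task 5 = 4+11 = 15
ES_Task 6 = 7; EF_Task 6 = 7+12 = 19
ES_Task 7 = 7; EF_Task 7 = 7+13 = 20
ES_Task 8 = 4; EF_Task 8 = 4+14 = 18
ES_Task 9 = max(EF_Task 5=15, EF_Task 6=19) = 19; EF_Task 9 = 19+5 = 24
ES_Task 10 = max(EF_Task 3=8, EF_Task 4=20, EF_Task 5=15, EF_Task 7=20, EF_Task 8=18, EF_Task 9=24) = 24; EF_Task 10 = 24+16 = 40
Expected project duration μ = 40 days. Critical path: Task 1 → Task 6 → Task 9 → Task 10.

Variance along critical path = 1.000 + 7.111 + 1.778 + 9.000 = 18.889; σ = 4.346 days.
D = μ + z·σ = 40 + 1.282·4.346 = 45.6 days

45.6 days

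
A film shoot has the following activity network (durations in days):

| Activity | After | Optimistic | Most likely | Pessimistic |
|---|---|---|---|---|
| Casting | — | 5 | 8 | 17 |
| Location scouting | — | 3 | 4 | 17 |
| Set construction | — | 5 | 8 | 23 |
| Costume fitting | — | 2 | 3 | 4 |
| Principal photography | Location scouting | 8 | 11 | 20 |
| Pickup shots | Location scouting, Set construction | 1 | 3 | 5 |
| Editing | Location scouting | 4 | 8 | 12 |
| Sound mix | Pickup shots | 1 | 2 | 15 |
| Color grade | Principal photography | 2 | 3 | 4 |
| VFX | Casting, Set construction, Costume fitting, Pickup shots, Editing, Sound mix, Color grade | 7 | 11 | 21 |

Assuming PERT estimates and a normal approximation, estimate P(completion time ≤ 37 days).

te_Casting = (5 + 4·8 + 17)/6 = 54/6 = 9; σ²_Casting = ((17−5)/6)² = 4.000
te_Location scouting = (3 + 4·4 + 17)/6 = 36/6 = 6; σ²_Location scouting = ((17−3)/6)² = 5.444
te_Set construction = (5 + 4·8 + 23)/6 = 60/6 = 10; σ²_Set construction = ((23−5)/6)² = 9.000
te_Costume fitting = (2 + 4·3 + 4)/6 = 18/6 = 3; σ²_Costume fitting = ((4−2)/6)² = 0.111
te_Principal photography = (8 + 4·11 + 20)/6 = 72/6 = 12; σ²_Principal photography = ((20−8)/6)² = 4.000
te_Pickup shots = (1 + 4·3 + 5)/6 = 18/6 = 3; σ²_Pickup shots = ((5−1)/6)² = 0.444
te_Editing = (4 + 4·8 + 12)/6 = 48/6 = 8; σ²_Editing = ((12−4)/6)² = 1.778
te_Sound mix = (1 + 4·2 + 15)/6 = 24/6 = 4; σ²_Sound mix = ((15−1)/6)² = 5.444
te_Color grade = (2 + 4·3 + 4)/6 = 18/6 = 3; σ²_Color grade = ((4−2)/6)² = 0.111
te_VFX = (7 + 4·11 + 21)/6 = 72/6 = 12; σ²_VFX = ((21−7)/6)² = 5.444

Forward pass:
ES_Casting = 0; EF_Casting = 9
ES_Location scouting = 0; EF_Location scouting = 6
ES_Set construction = 0; EF_Set construction = 10
ES_Costume fitting = 0; EF_Costume fitting = 3
ES_Principal photography = 6; EF_Principal photography = 6+12 = 18
ES_Pickup shots = max(EF_Location scouting=6, EF_Set construction=10) = 10; EF_Pickup shots = 10+3 = 13
ES_Editing = 6; EF_Editing = 6+8 = 14
ES_Sound mix = 13; EF_Sound mix = 13+4 = 17
ES_Color grade = 18; EF_Color grade = 18+3 = 21
ES_VFX = max(EF_Casting=9, EF_Set construction=10, EF_Costume fitting=3, EF_Pickup shots=13, EF_Editing=14, EF_Sound mix=17, EF_Color grade=21) = 21; EF_VFX = 21+12 = 33
Expected project duration μ = 33 days. Critical path: Location scouting → Principal photography → Color grade → VFX.

Variance along critical path = 5.444 + 4.000 + 0.111 + 5.444 = 15.000; σ = √15.000 = 3.873 days.
Z = (37 − 33) / 3.873 = 1.033
P(T ≤ 37) = Φ(1.033) ≈ 0.849

0.849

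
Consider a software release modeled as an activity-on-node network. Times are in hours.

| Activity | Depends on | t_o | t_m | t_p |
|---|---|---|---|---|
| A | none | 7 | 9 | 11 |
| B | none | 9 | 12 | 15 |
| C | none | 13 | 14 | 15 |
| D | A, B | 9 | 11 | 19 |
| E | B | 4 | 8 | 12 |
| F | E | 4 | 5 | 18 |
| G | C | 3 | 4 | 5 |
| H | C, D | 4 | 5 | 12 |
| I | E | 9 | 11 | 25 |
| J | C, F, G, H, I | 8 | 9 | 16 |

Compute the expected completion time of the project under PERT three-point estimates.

43 hours

te_A = (7 + 4·9 + 11)/6 = 54/6 = 9
te_B = (9 + 4·12 + 15)/6 = 72/6 = 12
te_C = (13 + 4·14 + 15)/6 = 84/6 = 14
te_D = (9 + 4·11 + 19)/6 = 72/6 = 12
te_E = (4 + 4·8 + 12)/6 = 48/6 = 8
te_F = (4 + 4·5 + 18)/6 = 42/6 = 7
te_G = (3 + 4·4 + 5)/6 = 24/6 = 4
te_H = (4 + 4·5 + 12)/6 = 36/6 = 6
te_I = (9 + 4·11 + 25)/6 = 78/6 = 13
te_J = (8 + 4·9 + 16)/6 = 60/6 = 10

Forward pass:
ES_A = 0; EF_A = 9
ES_B = 0; EF_B = 12
ES_C = 0; EF_C = 14
ES_D = max(EF_A=9, EF_B=12) = 12; EF_D = 12+12 = 24
ES_E = 12; EF_E = 12+8 = 20
ES_F = 20; EF_F = 20+7 = 27
ES_G = 14; EF_G = 14+4 = 18
ES_H = max(EF_C=14, EF_D=24) = 24; EF_H = 24+6 = 30
ES_I = 20; EF_I = 20+13 = 33
ES_J = max(EF_C=14, EF_F=27, EF_G=18, EF_H=30, EF_I=33) = 33; EF_J = 33+10 = 43
Expected project duration μ = 43 hours. Critical path: B → E → I → J.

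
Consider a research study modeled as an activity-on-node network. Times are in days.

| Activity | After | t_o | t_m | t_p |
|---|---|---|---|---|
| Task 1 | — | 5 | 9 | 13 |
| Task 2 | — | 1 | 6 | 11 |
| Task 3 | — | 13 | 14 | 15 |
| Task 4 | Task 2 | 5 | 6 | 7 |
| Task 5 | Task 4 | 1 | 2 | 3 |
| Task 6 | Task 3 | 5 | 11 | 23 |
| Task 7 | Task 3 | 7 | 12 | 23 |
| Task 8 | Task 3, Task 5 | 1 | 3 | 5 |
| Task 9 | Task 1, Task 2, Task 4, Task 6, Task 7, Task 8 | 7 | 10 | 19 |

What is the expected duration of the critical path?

38 days

te_Task 1 = (5 + 4·9 + 13)/6 = 54/6 = 9
te_Task 2 = (1 + 4·6 + 11)/6 = 36/6 = 6
te_Task 3 = (13 + 4·14 + 15)/6 = 84/6 = 14
te_Task 4 = (5 + 4·6 + 7)/6 = 36/6 = 6
te_Task 5 = (1 + 4·2 + 3)/6 = 12/6 = 2
te_Task 6 = (5 + 4·11 + 23)/6 = 72/6 = 12
te_Task 7 = (7 + 4·12 + 23)/6 = 78/6 = 13
te_Task 8 = (1 + 4·3 + 5)/6 = 18/6 = 3
te_Task 9 = (7 + 4·10 + 19)/6 = 66/6 = 11

Forward pass:
ES_Task 1 = 0; EF_Task 1 = 9
ES_Task 2 = 0; EF_Task 2 = 6
ES_Task 3 = 0; EF_Task 3 = 14
ES_Task 4 = 6; EF_Task 4 = 6+6 = 12
ES_Task 5 = 12; EF_Task 5 = 12+2 = 14
ES_Task 6 = 14; EF_Task 6 = 14+12 = 26
ES_Task 7 = 14; EF_Task 7 = 14+13 = 27
ES_Task 8 = max(EF_Task 3=14, EF_Task 5=14) = 14; EF_Task 8 = 14+3 = 17
ES_Task 9 = max(EF_Task 1=9, EF_Task 2=6, EF_Task 4=12, EF_Task 6=26, EF_Task 7=27, EF_Task 8=17) = 27; EF_Task 9 = 27+11 = 38
Expected project duration μ = 38 days. Critical path: Task 3 → Task 7 → Task 9.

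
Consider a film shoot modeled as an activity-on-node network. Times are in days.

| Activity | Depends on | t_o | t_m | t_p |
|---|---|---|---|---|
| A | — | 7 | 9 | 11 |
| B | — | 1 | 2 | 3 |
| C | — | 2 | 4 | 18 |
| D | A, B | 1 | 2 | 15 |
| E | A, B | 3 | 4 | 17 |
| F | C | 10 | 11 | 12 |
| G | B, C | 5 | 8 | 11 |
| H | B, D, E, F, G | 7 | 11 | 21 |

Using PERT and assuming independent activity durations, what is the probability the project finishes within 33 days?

te_A = (7 + 4·9 + 11)/6 = 54/6 = 9; σ²_A = ((11−7)/6)² = 0.444
te_B = (1 + 4·2 + 3)/6 = 12/6 = 2; σ²_B = ((3−1)/6)² = 0.111
te_C = (2 + 4·4 + 18)/6 = 36/6 = 6; σ²_C = ((18−2)/6)² = 7.111
te_D = (1 + 4·2 + 15)/6 = 24/6 = 4; σ²_D = ((15−1)/6)² = 5.444
te_E = (3 + 4·4 + 17)/6 = 36/6 = 6; σ²_E = ((17−3)/6)² = 5.444
te_F = (10 + 4·11 + 12)/6 = 66/6 = 11; σ²_F = ((12−10)/6)² = 0.111
te_G = (5 + 4·8 + 11)/6 = 48/6 = 8; σ²_G = ((11−5)/6)² = 1.000
te_H = (7 + 4·11 + 21)/6 = 72/6 = 12; σ²_H = ((21−7)/6)² = 5.444

Forward pass:
ES_A = 0; EF_A = 9
ES_B = 0; EF_B = 2
ES_C = 0; EF_C = 6
ES_D = max(EF_A=9, EF_B=2) = 9; EF_D = 9+4 = 13
ES_E = max(EF_A=9, EF_B=2) = 9; EF_E = 9+6 = 15
ES_F = 6; EF_F = 6+11 = 17
ES_G = max(EF_B=2, EF_C=6) = 6; EF_G = 6+8 = 14
ES_H = max(EF_B=2, EF_D=13, EF_E=15, EF_F=17, EF_G=14) = 17; EF_H = 17+12 = 29
Expected project duration μ = 29 days. Critical path: C → F → H.

Variance along critical path = 7.111 + 0.111 + 5.444 = 12.667; σ = √12.667 = 3.559 days.
Z = (33 − 29) / 3.559 = 1.124
P(T ≤ 33) = Φ(1.124) ≈ 0.869

0.869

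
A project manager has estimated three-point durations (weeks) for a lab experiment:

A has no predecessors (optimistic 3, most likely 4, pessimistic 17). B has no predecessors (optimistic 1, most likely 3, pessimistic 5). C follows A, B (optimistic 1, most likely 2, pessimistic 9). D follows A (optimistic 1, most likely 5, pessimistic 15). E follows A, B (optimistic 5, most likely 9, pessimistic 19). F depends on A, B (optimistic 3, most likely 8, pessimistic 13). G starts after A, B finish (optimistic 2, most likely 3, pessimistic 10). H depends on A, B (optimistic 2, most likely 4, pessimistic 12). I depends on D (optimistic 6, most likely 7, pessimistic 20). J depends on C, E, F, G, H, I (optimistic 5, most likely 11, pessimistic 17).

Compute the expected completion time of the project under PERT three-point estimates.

32 weeks

te_A = (3 + 4·4 + 17)/6 = 36/6 = 6
te_B = (1 + 4·3 + 5)/6 = 18/6 = 3
te_C = (1 + 4·2 + 9)/6 = 18/6 = 3
te_D = (1 + 4·5 + 15)/6 = 36/6 = 6
te_E = (5 + 4·9 + 19)/6 = 60/6 = 10
te_F = (3 + 4·8 + 13)/6 = 48/6 = 8
te_G = (2 + 4·3 + 10)/6 = 24/6 = 4
te_H = (2 + 4·4 + 12)/6 = 30/6 = 5
te_I = (6 + 4·7 + 20)/6 = 54/6 = 9
te_J = (5 + 4·11 + 17)/6 = 66/6 = 11

Forward pass:
ES_A = 0; EF_A = 6
ES_B = 0; EF_B = 3
ES_C = max(EF_A=6, EF_B=3) = 6; EF_C = 6+3 = 9
ES_D = 6; EF_D = 6+6 = 12
ES_E = max(EF_A=6, EF_B=3) = 6; EF_E = 6+10 = 16
ES_F = max(EF_A=6, EF_B=3) = 6; EF_F = 6+8 = 14
ES_G = max(EF_A=6, EF_B=3) = 6; EF_G = 6+4 = 10
ES_H = max(EF_A=6, EF_B=3) = 6; EF_H = 6+5 = 11
ES_I = 12; EF_I = 12+9 = 21
ES_J = max(EF_C=9, EF_E=16, EF_F=14, EF_G=10, EF_H=11, EF_I=21) = 21; EF_J = 21+11 = 32
Expected project duration μ = 32 weeks. Critical path: A → D → I → J.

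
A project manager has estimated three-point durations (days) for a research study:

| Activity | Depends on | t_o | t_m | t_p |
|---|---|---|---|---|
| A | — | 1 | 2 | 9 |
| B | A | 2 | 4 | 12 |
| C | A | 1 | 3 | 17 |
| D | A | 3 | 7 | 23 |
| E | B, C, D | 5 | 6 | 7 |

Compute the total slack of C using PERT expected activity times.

te_A = (1 + 4·2 + 9)/6 = 18/6 = 3
te_B = (2 + 4·4 + 12)/6 = 30/6 = 5
te_C = (1 + 4·3 + 17)/6 = 30/6 = 5
te_D = (3 + 4·7 + 23)/6 = 54/6 = 9
te_E = (5 + 4·6 + 7)/6 = 36/6 = 6

Forward pass:
ES_A = 0; EF_A = 3
ES_B = 3; EF_B = 3+5 = 8
ES_C = 3; EF_C = 3+5 = 8
ES_D = 3; EF_D = 3+9 = 12
ES_E = max(EF_B=8, EF_C=8, EF_D=12) = 12; EF_E = 12+6 = 18
Expected project duration μ = 18 days. Critical path: A → D → E.

Backward pass:
LF_E = 18; LS_E = 18−6 = 12
LF_D = LS_E = 12; LS_D = 12−9 = 3
LF_C = LS_E = 12; LS_C = 12−5 = 7
LF_B = LS_E = 12; LS_B = 12−5 = 7
LF_A = min(LS_B=7, LS_C=7, LS_D=3) = 3; LS_A = 3−3 = 0
Slack_C = LS_C − ES_C = 7 − 3 = 4

4 days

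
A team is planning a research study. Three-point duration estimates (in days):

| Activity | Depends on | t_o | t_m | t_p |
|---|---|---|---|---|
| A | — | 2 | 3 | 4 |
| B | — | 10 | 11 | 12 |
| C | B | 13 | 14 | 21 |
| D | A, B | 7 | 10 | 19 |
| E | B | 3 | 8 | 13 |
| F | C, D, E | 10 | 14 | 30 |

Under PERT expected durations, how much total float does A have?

12 days

te_A = (2 + 4·3 + 4)/6 = 18/6 = 3
te_B = (10 + 4·11 + 12)/6 = 66/6 = 11
te_C = (13 + 4·14 + 21)/6 = 90/6 = 15
te_D = (7 + 4·10 + 19)/6 = 66/6 = 11
te_E = (3 + 4·8 + 13)/6 = 48/6 = 8
te_F = (10 + 4·14 + 30)/6 = 96/6 = 16

Forward pass:
ES_A = 0; EF_A = 3
ES_B = 0; EF_B = 11
ES_C = 11; EF_C = 11+15 = 26
ES_D = max(EF_A=3, EF_B=11) = 11; EF_D = 11+11 = 22
ES_E = 11; EF_E = 11+8 = 19
ES_F = max(EF_C=26, EF_D=22, EF_E=19) = 26; EF_F = 26+16 = 42
Expected project duration μ = 42 days. Critical path: B → C → F.

Backward pass:
LF_F = 42; LS_F = 42−16 = 26
LF_E = LS_F = 26; LS_E = 26−8 = 18
LF_D = LS_F = 26; LS_D = 26−11 = 15
LF_C = LS_F = 26; LS_C = 26−15 = 11
LF_B = min(LS_C=11, LS_D=15, LS_E=18) = 11; LS_B = 11−11 = 0
LF_A = LS_D = 15; LS_A = 15−3 = 12
Slack_A = LS_A − ES_A = 12 − 0 = 12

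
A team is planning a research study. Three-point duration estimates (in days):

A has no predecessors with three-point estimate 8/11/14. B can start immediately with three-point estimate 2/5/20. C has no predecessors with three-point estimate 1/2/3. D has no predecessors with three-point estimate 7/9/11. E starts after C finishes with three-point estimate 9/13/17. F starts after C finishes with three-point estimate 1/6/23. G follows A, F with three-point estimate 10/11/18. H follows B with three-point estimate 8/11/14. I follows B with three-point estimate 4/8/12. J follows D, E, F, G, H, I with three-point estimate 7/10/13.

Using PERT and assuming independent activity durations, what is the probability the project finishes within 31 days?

0.152

te_A = (8 + 4·11 + 14)/6 = 66/6 = 11; σ²_A = ((14−8)/6)² = 1.000
te_B = (2 + 4·5 + 20)/6 = 42/6 = 7; σ²_B = ((20−2)/6)² = 9.000
te_C = (1 + 4·2 + 3)/6 = 12/6 = 2; σ²_C = ((3−1)/6)² = 0.111
te_D = (7 + 4·9 + 11)/6 = 54/6 = 9; σ²_D = ((11−7)/6)² = 0.444
te_E = (9 + 4·13 + 17)/6 = 78/6 = 13; σ²_E = ((17−9)/6)² = 1.778
te_F = (1 + 4·6 + 23)/6 = 48/6 = 8; σ²_F = ((23−1)/6)² = 13.444
te_G = (10 + 4·11 + 18)/6 = 72/6 = 12; σ²_G = ((18−10)/6)² = 1.778
te_H = (8 + 4·11 + 14)/6 = 66/6 = 11; σ²_H = ((14−8)/6)² = 1.000
te_I = (4 + 4·8 + 12)/6 = 48/6 = 8; σ²_I = ((12−4)/6)² = 1.778
te_J = (7 + 4·10 + 13)/6 = 60/6 = 10; σ²_J = ((13−7)/6)² = 1.000

Forward pass:
ES_A = 0; EF_A = 11
ES_B = 0; EF_B = 7
ES_C = 0; EF_C = 2
ES_D = 0; EF_D = 9
ES_E = 2; EF_E = 2+13 = 15
ES_F = 2; EF_F = 2+8 = 10
ES_G = max(EF_A=11, EF_F=10) = 11; EF_G = 11+12 = 23
ES_H = 7; EF_H = 7+11 = 18
ES_I = 7; EF_I = 7+8 = 15
ES_J = max(EF_D=9, EF_E=15, EF_F=10, EF_G=23, EF_H=18, EF_I=15) = 23; EF_J = 23+10 = 33
Expected project duration μ = 33 days. Critical path: A → G → J.

Variance along critical path = 1.000 + 1.778 + 1.000 = 3.778; σ = √3.778 = 1.944 days.
Z = (31 − 33) / 1.944 = -1.029
P(T ≤ 31) = Φ(-1.029) ≈ 0.152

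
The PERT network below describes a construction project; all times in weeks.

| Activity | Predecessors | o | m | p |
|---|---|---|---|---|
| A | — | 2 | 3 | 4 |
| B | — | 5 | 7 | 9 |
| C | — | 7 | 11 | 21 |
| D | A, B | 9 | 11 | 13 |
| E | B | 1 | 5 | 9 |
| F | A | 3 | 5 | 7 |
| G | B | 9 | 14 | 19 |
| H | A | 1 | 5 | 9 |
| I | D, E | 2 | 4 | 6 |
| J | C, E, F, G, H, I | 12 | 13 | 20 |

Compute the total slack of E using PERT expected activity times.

te_A = (2 + 4·3 + 4)/6 = 18/6 = 3
te_B = (5 + 4·7 + 9)/6 = 42/6 = 7
te_C = (7 + 4·11 + 21)/6 = 72/6 = 12
te_D = (9 + 4·11 + 13)/6 = 66/6 = 11
te_E = (1 + 4·5 + 9)/6 = 30/6 = 5
te_F = (3 + 4·5 + 7)/6 = 30/6 = 5
te_G = (9 + 4·14 + 19)/6 = 84/6 = 14
te_H = (1 + 4·5 + 9)/6 = 30/6 = 5
te_I = (2 + 4·4 + 6)/6 = 24/6 = 4
te_J = (12 + 4·13 + 20)/6 = 84/6 = 14

Forward pass:
ES_A = 0; EF_A = 3
ES_B = 0; EF_B = 7
ES_C = 0; EF_C = 12
ES_D = max(EF_A=3, EF_B=7) = 7; EF_D = 7+11 = 18
ES_E = 7; EF_E = 7+5 = 12
ES_F = 3; EF_F = 3+5 = 8
ES_G = 7; EF_G = 7+14 = 21
ES_H = 3; EF_H = 3+5 = 8
ES_I = max(EF_D=18, EF_E=12) = 18; EF_I = 18+4 = 22
ES_J = max(EF_C=12, EF_E=12, EF_F=8, EF_G=21, EF_H=8, EF_I=22) = 22; EF_J = 22+14 = 36
Expected project duration μ = 36 weeks. Critical path: B → D → I → J.

Backward pass:
LF_J = 36; LS_J = 36−14 = 22
LF_I = LS_J = 22; LS_I = 22−4 = 18
LF_H = LS_J = 22; LS_H = 22−5 = 17
LF_G = LS_J = 22; LS_G = 22−14 = 8
LF_F = LS_J = 22; LS_F = 22−5 = 17
LF_E = min(LS_I=18, LS_J=22) = 18; LS_E = 18−5 = 13
LF_D = LS_I = 18; LS_D = 18−11 = 7
LF_C = LS_J = 22; LS_C = 22−12 = 10
LF_B = min(LS_D=7, LS_E=13, LS_G=8) = 7; LS_B = 7−7 = 0
LF_A = min(LS_D=7, LS_F=17, LS_H=17) = 7; LS_A = 7−3 = 4
Slack_E = LS_E − ES_E = 13 − 7 = 6

6 weeks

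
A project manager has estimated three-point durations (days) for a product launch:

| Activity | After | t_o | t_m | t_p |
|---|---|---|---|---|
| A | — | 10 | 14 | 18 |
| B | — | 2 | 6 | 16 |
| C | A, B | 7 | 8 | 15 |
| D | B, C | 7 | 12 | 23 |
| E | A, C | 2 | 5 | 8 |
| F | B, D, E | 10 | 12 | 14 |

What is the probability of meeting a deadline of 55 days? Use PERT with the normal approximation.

te_A = (10 + 4·14 + 18)/6 = 84/6 = 14; σ²_A = ((18−10)/6)² = 1.778
te_B = (2 + 4·6 + 16)/6 = 42/6 = 7; σ²_B = ((16−2)/6)² = 5.444
te_C = (7 + 4·8 + 15)/6 = 54/6 = 9; σ²_C = ((15−7)/6)² = 1.778
te_D = (7 + 4·12 + 23)/6 = 78/6 = 13; σ²_D = ((23−7)/6)² = 7.111
te_E = (2 + 4·5 + 8)/6 = 30/6 = 5; σ²_E = ((8−2)/6)² = 1.000
te_F = (10 + 4·12 + 14)/6 = 72/6 = 12; σ²_F = ((14−10)/6)² = 0.444

Forward pass:
ES_A = 0; EF_A = 14
ES_B = 0; EF_B = 7
ES_C = max(EF_A=14, EF_B=7) = 14; EF_C = 14+9 = 23
ES_D = max(EF_B=7, EF_C=23) = 23; EF_D = 23+13 = 36
ES_E = max(EF_A=14, EF_C=23) = 23; EF_E = 23+5 = 28
ES_F = max(EF_B=7, EF_D=36, EF_E=28) = 36; EF_F = 36+12 = 48
Expected project duration μ = 48 days. Critical path: A → C → D → F.

Variance along critical path = 1.778 + 1.778 + 7.111 + 0.444 = 11.111; σ = √11.111 = 3.333 days.
Z = (55 − 48) / 3.333 = 2.100
P(T ≤ 55) = Φ(2.100) ≈ 0.982

0.982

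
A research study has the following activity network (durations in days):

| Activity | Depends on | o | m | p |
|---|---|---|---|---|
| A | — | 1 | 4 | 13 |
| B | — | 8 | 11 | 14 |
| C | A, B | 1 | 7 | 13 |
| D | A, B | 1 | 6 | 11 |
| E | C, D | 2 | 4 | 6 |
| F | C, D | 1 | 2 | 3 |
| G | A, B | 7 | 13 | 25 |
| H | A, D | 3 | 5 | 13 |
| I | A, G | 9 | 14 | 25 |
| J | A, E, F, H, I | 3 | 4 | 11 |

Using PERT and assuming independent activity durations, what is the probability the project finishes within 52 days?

0.946

te_A = (1 + 4·4 + 13)/6 = 30/6 = 5; σ²_A = ((13−1)/6)² = 4.000
te_B = (8 + 4·11 + 14)/6 = 66/6 = 11; σ²_B = ((14−8)/6)² = 1.000
te_C = (1 + 4·7 + 13)/6 = 42/6 = 7; σ²_C = ((13−1)/6)² = 4.000
te_D = (1 + 4·6 + 11)/6 = 36/6 = 6; σ²_D = ((11−1)/6)² = 2.778
te_E = (2 + 4·4 + 6)/6 = 24/6 = 4; σ²_E = ((6−2)/6)² = 0.444
te_F = (1 + 4·2 + 3)/6 = 12/6 = 2; σ²_F = ((3−1)/6)² = 0.111
te_G = (7 + 4·13 + 25)/6 = 84/6 = 14; σ²_G = ((25−7)/6)² = 9.000
te_H = (3 + 4·5 + 13)/6 = 36/6 = 6; σ²_H = ((13−3)/6)² = 2.778
te_I = (9 + 4·14 + 25)/6 = 90/6 = 15; σ²_I = ((25−9)/6)² = 7.111
te_J = (3 + 4·4 + 11)/6 = 30/6 = 5; σ²_J = ((11−3)/6)² = 1.778

Forward pass:
ES_A = 0; EF_A = 5
ES_B = 0; EF_B = 11
ES_C = max(EF_A=5, EF_B=11) = 11; EF_C = 11+7 = 18
ES_D = max(EF_A=5, EF_B=11) = 11; EF_D = 11+6 = 17
ES_E = max(EF_C=18, EF_D=17) = 18; EF_E = 18+4 = 22
ES_F = max(EF_C=18, EF_D=17) = 18; EF_F = 18+2 = 20
ES_G = max(EF_A=5, EF_B=11) = 11; EF_G = 11+14 = 25
ES_H = max(EF_A=5, EF_D=17) = 17; EF_H = 17+6 = 23
ES_I = max(EF_A=5, EF_G=25) = 25; EF_I = 25+15 = 40
ES_J = max(EF_A=5, EF_E=22, EF_F=20, EF_H=23, EF_I=40) = 40; EF_J = 40+5 = 45
Expected project duration μ = 45 days. Critical path: B → G → I → J.

Variance along critical path = 1.000 + 9.000 + 7.111 + 1.778 = 18.889; σ = √18.889 = 4.346 days.
Z = (52 − 45) / 4.346 = 1.611
P(T ≤ 52) = Φ(1.611) ≈ 0.946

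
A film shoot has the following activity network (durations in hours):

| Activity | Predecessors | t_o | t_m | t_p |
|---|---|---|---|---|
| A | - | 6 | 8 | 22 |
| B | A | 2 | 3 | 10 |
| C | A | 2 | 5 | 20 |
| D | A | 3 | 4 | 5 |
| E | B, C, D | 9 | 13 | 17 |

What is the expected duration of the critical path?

te_A = (6 + 4·8 + 22)/6 = 60/6 = 10
te_B = (2 + 4·3 + 10)/6 = 24/6 = 4
te_C = (2 + 4·5 + 20)/6 = 42/6 = 7
te_D = (3 + 4·4 + 5)/6 = 24/6 = 4
te_E = (9 + 4·13 + 17)/6 = 78/6 = 13

Forward pass:
ES_A = 0; EF_A = 10
ES_B = 10; EF_B = 10+4 = 14
ES_C = 10; EF_C = 10+7 = 17
ES_D = 10; EF_D = 10+4 = 14
ES_E = max(EF_B=14, EF_C=17, EF_D=14) = 17; EF_E = 17+13 = 30
Expected project duration μ = 30 hours. Critical path: A → C → E.

30 hours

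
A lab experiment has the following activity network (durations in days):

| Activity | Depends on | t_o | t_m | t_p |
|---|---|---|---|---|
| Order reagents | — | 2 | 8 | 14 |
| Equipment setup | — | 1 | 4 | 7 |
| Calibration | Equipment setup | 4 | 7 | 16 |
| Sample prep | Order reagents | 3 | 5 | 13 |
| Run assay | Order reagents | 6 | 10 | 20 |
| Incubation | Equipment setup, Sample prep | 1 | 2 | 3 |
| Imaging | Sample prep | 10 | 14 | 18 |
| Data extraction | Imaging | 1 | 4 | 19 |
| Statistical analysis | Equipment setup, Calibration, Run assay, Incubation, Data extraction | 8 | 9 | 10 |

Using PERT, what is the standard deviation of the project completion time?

te_Order reagents = (2 + 4·8 + 14)/6 = 48/6 = 8; σ²_Order reagents = ((14−2)/6)² = 4.000
te_Equipment setup = (1 + 4·4 + 7)/6 = 24/6 = 4; σ²_Equipment setup = ((7−1)/6)² = 1.000
te_Calibration = (4 + 4·7 + 16)/6 = 48/6 = 8; σ²_Calibration = ((16−4)/6)² = 4.000
te_Sample prep = (3 + 4·5 + 13)/6 = 36/6 = 6; σ²_Sample prep = ((13−3)/6)² = 2.778
te_Run assay = (6 + 4·10 + 20)/6 = 66/6 = 11; σ²_Run assay = ((20−6)/6)² = 5.444
te_Incubation = (1 + 4·2 + 3)/6 = 12/6 = 2; σ²_Incubation = ((3−1)/6)² = 0.111
te_Imaging = (10 + 4·14 + 18)/6 = 84/6 = 14; σ²_Imaging = ((18−10)/6)² = 1.778
te_Data extraction = (1 + 4·4 + 19)/6 = 36/6 = 6; σ²_Data extraction = ((19−1)/6)² = 9.000
te_Statistical analysis = (8 + 4·9 + 10)/6 = 54/6 = 9; σ²_Statistical analysis = ((10−8)/6)² = 0.111

Forward pass:
ES_Order reagents = 0; EF_Order reagents = 8
ES_Equipment setup = 0; EF_Equipment setup = 4
ES_Calibration = 4; EF_Calibration = 4+8 = 12
ES_Sample prep = 8; EF_Sample prep = 8+6 = 14
ES_Run assay = 8; EF_Run assay = 8+11 = 19
ES_Incubation = max(EF_Equipment setup=4, EF_Sample prep=14) = 14; EF_Incubation = 14+2 = 16
ES_Imaging = 14; EF_Imaging = 14+14 = 28
ES_Data extraction = 28; EF_Data extraction = 28+6 = 34
ES_Statistical analysis = max(EF_Equipment setup=4, EF_Calibration=12, EF_Run assay=19, EF_Incubation=16, EF_Data extraction=34) = 34; EF_Statistical analysis = 34+9 = 43
Expected project duration μ = 43 days. Critical path: Order reagents → Sample prep → Imaging → Data extraction → Statistical analysis.

Variance along critical path = 4.000 + 2.778 + 1.778 + 9.000 + 0.111 = 17.667
σ = √17.667 = 4.203 days

4.20 days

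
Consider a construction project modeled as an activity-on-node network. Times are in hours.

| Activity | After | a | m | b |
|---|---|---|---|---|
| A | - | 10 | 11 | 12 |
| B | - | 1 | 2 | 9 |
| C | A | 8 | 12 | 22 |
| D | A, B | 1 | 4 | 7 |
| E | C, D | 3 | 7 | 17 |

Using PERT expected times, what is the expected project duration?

te_A = (10 + 4·11 + 12)/6 = 66/6 = 11
te_B = (1 + 4·2 + 9)/6 = 18/6 = 3
te_C = (8 + 4·12 + 22)/6 = 78/6 = 13
te_D = (1 + 4·4 + 7)/6 = 24/6 = 4
te_E = (3 + 4·7 + 17)/6 = 48/6 = 8

Forward pass:
ES_A = 0; EF_A = 11
ES_B = 0; EF_B = 3
ES_C = 11; EF_C = 11+13 = 24
ES_D = max(EF_A=11, EF_B=3) = 11; EF_D = 11+4 = 15
ES_E = max(EF_C=24, EF_D=15) = 24; EF_E = 24+8 = 32
Expected project duration μ = 32 hours. Critical path: A → C → E.

32 hours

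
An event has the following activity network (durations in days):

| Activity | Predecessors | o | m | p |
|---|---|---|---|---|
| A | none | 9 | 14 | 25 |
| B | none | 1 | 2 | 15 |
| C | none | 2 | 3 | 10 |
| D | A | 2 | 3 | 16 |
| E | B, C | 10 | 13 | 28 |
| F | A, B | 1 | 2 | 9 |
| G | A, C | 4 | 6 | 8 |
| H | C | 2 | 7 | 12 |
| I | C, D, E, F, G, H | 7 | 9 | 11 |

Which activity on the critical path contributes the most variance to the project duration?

A

te_A = (9 + 4·14 + 25)/6 = 90/6 = 15; σ²_A = ((25−9)/6)² = 7.111
te_B = (1 + 4·2 + 15)/6 = 24/6 = 4; σ²_B = ((15−1)/6)² = 5.444
te_C = (2 + 4·3 + 10)/6 = 24/6 = 4; σ²_C = ((10−2)/6)² = 1.778
te_D = (2 + 4·3 + 16)/6 = 30/6 = 5; σ²_D = ((16−2)/6)² = 5.444
te_E = (10 + 4·13 + 28)/6 = 90/6 = 15; σ²_E = ((28−10)/6)² = 9.000
te_F = (1 + 4·2 + 9)/6 = 18/6 = 3; σ²_F = ((9−1)/6)² = 1.778
te_G = (4 + 4·6 + 8)/6 = 36/6 = 6; σ²_G = ((8−4)/6)² = 0.444
te_H = (2 + 4·7 + 12)/6 = 42/6 = 7; σ²_H = ((12−2)/6)² = 2.778
te_I = (7 + 4·9 + 11)/6 = 54/6 = 9; σ²_I = ((11−7)/6)² = 0.444

Forward pass:
ES_A = 0; EF_A = 15
ES_B = 0; EF_B = 4
ES_C = 0; EF_C = 4
ES_D = 15; EF_D = 15+5 = 20
ES_E = max(EF_B=4, EF_C=4) = 4; EF_E = 4+15 = 19
ES_F = max(EF_A=15, EF_B=4) = 15; EF_F = 15+3 = 18
ES_G = max(EF_A=15, EF_C=4) = 15; EF_G = 15+6 = 21
ES_H = 4; EF_H = 4+7 = 11
ES_I = max(EF_C=4, EF_D=20, EF_E=19, EF_F=18, EF_G=21, EF_H=11) = 21; EF_I = 21+9 = 30
Expected project duration μ = 30 days. Critical path: A → G → I.

Variances on critical path: σ²_A=7.111, σ²_G=0.444, σ²_I=0.444.
Largest is σ²_A = 7.111.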